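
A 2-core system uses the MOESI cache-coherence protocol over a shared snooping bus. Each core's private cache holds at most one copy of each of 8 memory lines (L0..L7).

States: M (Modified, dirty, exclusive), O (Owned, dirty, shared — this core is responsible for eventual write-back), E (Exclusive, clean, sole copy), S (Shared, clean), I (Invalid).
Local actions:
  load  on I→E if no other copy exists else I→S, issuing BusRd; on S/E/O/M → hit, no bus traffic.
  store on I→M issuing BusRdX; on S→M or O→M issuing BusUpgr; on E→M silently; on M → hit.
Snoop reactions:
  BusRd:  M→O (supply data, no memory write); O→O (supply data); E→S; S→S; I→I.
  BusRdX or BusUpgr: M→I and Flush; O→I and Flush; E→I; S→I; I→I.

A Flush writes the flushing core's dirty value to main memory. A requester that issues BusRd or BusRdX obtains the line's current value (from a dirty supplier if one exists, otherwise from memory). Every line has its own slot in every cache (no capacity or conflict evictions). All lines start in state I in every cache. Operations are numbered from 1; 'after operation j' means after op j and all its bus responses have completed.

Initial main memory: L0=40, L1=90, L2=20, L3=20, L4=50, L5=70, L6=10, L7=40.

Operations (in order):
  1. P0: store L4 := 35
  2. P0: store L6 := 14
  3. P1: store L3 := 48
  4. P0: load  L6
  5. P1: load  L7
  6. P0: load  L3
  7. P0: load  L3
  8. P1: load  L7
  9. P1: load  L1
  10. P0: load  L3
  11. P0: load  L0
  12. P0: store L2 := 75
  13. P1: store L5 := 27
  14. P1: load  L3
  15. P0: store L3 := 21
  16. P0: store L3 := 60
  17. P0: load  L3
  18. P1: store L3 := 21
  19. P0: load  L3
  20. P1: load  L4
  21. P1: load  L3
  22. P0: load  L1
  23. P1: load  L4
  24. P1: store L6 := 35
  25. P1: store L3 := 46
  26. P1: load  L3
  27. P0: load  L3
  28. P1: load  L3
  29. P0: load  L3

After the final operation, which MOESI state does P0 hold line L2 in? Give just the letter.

state = M

step 1: P0: store L4 := 35  ⟶  MI  (L4)  txn=BusRdX  M[L4]=50
step 2: P0: store L6 := 14  ⟶  MI  (L6)  txn=BusRdX  M[L6]=10
step 3: P1: store L3 := 48  ⟶  IM  (L3)  txn=BusRdX  M[L3]=20
step 4: P0: load  L6  ⟶  MI  (L6)  txn=∅  M[L6]=10
step 5: P1: load  L7  ⟶  IE  (L7)  txn=BusRd  M[L7]=40
step 6: P0: load  L3  ⟶  SO  (L3)  txn=BusRd  M[L3]=20
step 7: P0: load  L3  ⟶  SO  (L3)  txn=∅  M[L3]=20
step 8: P1: load  L7  ⟶  IE  (L7)  txn=∅  M[L7]=40
step 9: P1: load  L1  ⟶  IE  (L1)  txn=BusRd  M[L1]=90
step 10: P0: load  L3  ⟶  SO  (L3)  txn=∅  M[L3]=20
step 11: P0: load  L0  ⟶  EI  (L0)  txn=BusRd  M[L0]=40
step 12: P0: store L2 := 75  ⟶  MI  (L2)  txn=BusRdX  M[L2]=20
step 13: P1: store L5 := 27  ⟶  IM  (L5)  txn=BusRdX  M[L5]=70
step 14: P1: load  L3  ⟶  SO  (L3)  txn=∅  M[L3]=20
step 15: P0: store L3 := 21  ⟶  MI  (L3)  txn=BusUpgr+Flush  M[L3]=48
step 16: P0: store L3 := 60  ⟶  MI  (L3)  txn=∅  M[L3]=48
step 17: P0: load  L3  ⟶  MI  (L3)  txn=∅  M[L3]=48
step 18: P1: store L3 := 21  ⟶  IM  (L3)  txn=BusRdX+Flush  M[L3]=60
step 19: P0: load  L3  ⟶  SO  (L3)  txn=BusRd  M[L3]=60
step 20: P1: load  L4  ⟶  OS  (L4)  txn=BusRd  M[L4]=50
step 21: P1: load  L3  ⟶  SO  (L3)  txn=∅  M[L3]=60
step 22: P0: load  L1  ⟶  SS  (L1)  txn=BusRd  M[L1]=90
step 23: P1: load  L4  ⟶  OS  (L4)  txn=∅  M[L4]=50
step 24: P1: store L6 := 35  ⟶  IM  (L6)  txn=BusRdX+Flush  M[L6]=14
step 25: P1: store L3 := 46  ⟶  IM  (L3)  txn=BusUpgr  M[L3]=60
step 26: P1: load  L3  ⟶  IM  (L3)  txn=∅  M[L3]=60
step 27: P0: load  L3  ⟶  SO  (L3)  txn=BusRd  M[L3]=60
step 28: P1: load  L3  ⟶  SO  (L3)  txn=∅  M[L3]=60
step 29: P0: load  L3  ⟶  SO  (L3)  txn=∅  M[L3]=60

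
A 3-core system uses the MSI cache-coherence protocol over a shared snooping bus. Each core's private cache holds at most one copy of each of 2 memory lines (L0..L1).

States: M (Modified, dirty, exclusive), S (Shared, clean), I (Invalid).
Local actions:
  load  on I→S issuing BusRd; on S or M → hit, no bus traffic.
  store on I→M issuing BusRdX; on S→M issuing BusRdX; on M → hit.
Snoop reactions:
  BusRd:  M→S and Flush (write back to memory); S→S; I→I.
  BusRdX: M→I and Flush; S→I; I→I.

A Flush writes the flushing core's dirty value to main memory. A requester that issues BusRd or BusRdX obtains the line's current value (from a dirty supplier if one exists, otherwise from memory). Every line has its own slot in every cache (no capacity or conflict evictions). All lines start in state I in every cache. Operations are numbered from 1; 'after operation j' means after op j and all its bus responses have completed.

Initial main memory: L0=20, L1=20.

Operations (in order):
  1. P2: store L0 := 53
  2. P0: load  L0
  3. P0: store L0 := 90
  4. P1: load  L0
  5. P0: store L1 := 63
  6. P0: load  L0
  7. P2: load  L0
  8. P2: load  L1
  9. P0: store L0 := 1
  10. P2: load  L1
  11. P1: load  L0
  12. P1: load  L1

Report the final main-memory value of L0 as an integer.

memory[L0] = 1

[1] P2: store L0 := 53 | P0:I, P1:I, P2:M(53) | bus: BusRdX
[2] P0: load  L0 | P0:S(53), P1:I, P2:S(53) | bus: BusRd,Flush
[3] P0: store L0 := 90 | P0:M(90), P1:I, P2:I | bus: BusRdX
[4] P1: load  L0 | P0:S(90), P1:S(90), P2:I | bus: BusRd,Flush
[5] P0: store L1 := 63 | P0:M(63), P1:I, P2:I | bus: BusRdX
[6] P0: load  L0 | P0:S(90), P1:S(90), P2:I | bus: none
[7] P2: load  L0 | P0:S(90), P1:S(90), P2:S(90) | bus: BusRd
[8] P2: load  L1 | P0:S(63), P1:I, P2:S(63) | bus: BusRd,Flush
[9] P0: store L0 := 1 | P0:M(1), P1:I, P2:I | bus: BusRdX
[10] P2: load  L1 | P0:S(63), P1:I, P2:S(63) | bus: none
[11] P1: load  L0 | P0:S(1), P1:S(1), P2:I | bus: BusRd,Flush
[12] P1: load  L1 | P0:S(63), P1:S(63), P2:S(63) | bus: BusRd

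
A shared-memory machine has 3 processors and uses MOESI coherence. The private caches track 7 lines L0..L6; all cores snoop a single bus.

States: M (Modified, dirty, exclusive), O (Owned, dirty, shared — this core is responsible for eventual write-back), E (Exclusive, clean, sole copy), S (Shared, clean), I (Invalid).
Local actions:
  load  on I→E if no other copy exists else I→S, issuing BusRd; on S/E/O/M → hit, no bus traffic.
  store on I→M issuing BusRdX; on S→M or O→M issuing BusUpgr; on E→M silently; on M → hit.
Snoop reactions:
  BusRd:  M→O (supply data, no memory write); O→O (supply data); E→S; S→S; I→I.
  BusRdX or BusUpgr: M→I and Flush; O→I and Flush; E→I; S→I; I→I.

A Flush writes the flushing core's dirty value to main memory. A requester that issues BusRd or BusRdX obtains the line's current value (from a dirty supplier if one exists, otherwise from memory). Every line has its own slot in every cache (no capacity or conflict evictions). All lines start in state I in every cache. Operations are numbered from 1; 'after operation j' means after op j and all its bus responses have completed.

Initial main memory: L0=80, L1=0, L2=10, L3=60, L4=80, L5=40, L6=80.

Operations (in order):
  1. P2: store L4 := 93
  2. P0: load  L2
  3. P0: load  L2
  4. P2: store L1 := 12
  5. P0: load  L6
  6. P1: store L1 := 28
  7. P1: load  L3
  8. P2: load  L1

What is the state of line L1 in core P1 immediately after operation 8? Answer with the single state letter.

[1] P2: store L4 := 93 | P0:I, P1:I, P2:M(93) | bus: BusRdX
[2] P0: load  L2 | P0:E(10), P1:I, P2:I | bus: BusRd
[3] P0: load  L2 | P0:E(10), P1:I, P2:I | bus: none
[4] P2: store L1 := 12 | P0:I, P1:I, P2:M(12) | bus: BusRdX
[5] P0: load  L6 | P0:E(80), P1:I, P2:I | bus: BusRd
[6] P1: store L1 := 28 | P0:I, P1:M(28), P2:I | bus: BusRdX,Flush
[7] P1: load  L3 | P0:I, P1:E(60), P2:I | bus: BusRd
[8] P2: load  L1 | P0:I, P1:O(28), P2:S(28) | bus: BusRd

state = O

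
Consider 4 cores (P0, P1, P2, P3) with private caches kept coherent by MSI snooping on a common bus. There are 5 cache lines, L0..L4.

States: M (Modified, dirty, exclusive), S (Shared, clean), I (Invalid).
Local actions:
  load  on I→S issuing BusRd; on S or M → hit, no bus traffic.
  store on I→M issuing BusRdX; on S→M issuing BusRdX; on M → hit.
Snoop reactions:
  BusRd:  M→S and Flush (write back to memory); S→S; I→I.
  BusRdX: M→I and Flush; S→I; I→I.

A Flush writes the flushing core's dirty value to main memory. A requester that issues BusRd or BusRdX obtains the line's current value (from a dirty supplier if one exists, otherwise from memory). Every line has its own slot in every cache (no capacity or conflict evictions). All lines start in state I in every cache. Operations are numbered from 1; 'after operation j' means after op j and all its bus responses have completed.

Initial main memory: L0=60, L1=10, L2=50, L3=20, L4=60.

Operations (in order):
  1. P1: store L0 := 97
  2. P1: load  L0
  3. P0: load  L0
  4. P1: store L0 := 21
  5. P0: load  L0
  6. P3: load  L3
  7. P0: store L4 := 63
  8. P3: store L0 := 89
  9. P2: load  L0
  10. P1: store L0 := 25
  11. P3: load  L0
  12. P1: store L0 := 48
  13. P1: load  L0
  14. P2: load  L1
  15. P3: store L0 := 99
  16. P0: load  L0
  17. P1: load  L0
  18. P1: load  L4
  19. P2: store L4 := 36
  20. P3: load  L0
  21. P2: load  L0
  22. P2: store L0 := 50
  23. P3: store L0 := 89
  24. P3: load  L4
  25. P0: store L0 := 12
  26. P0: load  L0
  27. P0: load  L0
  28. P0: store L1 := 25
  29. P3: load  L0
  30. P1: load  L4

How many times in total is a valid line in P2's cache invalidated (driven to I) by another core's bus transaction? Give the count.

invalidations = 3

step 1: P1: store L0 := 97  ⟶  IMII  (L0)  txn=BusRdX  M[L0]=60
step 2: P1: load  L0  ⟶  IMII  (L0)  txn=∅  M[L0]=60
step 3: P0: load  L0  ⟶  SSII  (L0)  txn=BusRd+Flush  M[L0]=97
step 4: P1: store L0 := 21  ⟶  IMII  (L0)  txn=BusRdX  M[L0]=97
step 5: P0: load  L0  ⟶  SSII  (L0)  txn=BusRd+Flush  M[L0]=21
step 6: P3: load  L3  ⟶  IIIS  (L3)  txn=BusRd  M[L3]=20
step 7: P0: store L4 := 63  ⟶  MIII  (L4)  txn=BusRdX  M[L4]=60
step 8: P3: store L0 := 89  ⟶  IIIM  (L0)  txn=BusRdX  M[L0]=21
step 9: P2: load  L0  ⟶  IISS  (L0)  txn=BusRd+Flush  M[L0]=89
step 10: P1: store L0 := 25  ⟶  IMII  (L0)  txn=BusRdX  M[L0]=89
step 11: P3: load  L0  ⟶  ISIS  (L0)  txn=BusRd+Flush  M[L0]=25
step 12: P1: store L0 := 48  ⟶  IMII  (L0)  txn=BusRdX  M[L0]=25
step 13: P1: load  L0  ⟶  IMII  (L0)  txn=∅  M[L0]=25
step 14: P2: load  L1  ⟶  IISI  (L1)  txn=BusRd  M[L1]=10
step 15: P3: store L0 := 99  ⟶  IIIM  (L0)  txn=BusRdX+Flush  M[L0]=48
step 16: P0: load  L0  ⟶  SIIS  (L0)  txn=BusRd+Flush  M[L0]=99
step 17: P1: load  L0  ⟶  SSIS  (L0)  txn=BusRd  M[L0]=99
step 18: P1: load  L4  ⟶  SSII  (L4)  txn=BusRd+Flush  M[L4]=63
step 19: P2: store L4 := 36  ⟶  IIMI  (L4)  txn=BusRdX  M[L4]=63
step 20: P3: load  L0  ⟶  SSIS  (L0)  txn=∅  M[L0]=99
step 21: P2: load  L0  ⟶  SSSS  (L0)  txn=BusRd  M[L0]=99
step 22: P2: store L0 := 50  ⟶  IIMI  (L0)  txn=BusRdX  M[L0]=99
step 23: P3: store L0 := 89  ⟶  IIIM  (L0)  txn=BusRdX+Flush  M[L0]=50
step 24: P3: load  L4  ⟶  IISS  (L4)  txn=BusRd+Flush  M[L4]=36
step 25: P0: store L0 := 12  ⟶  MIII  (L0)  txn=BusRdX+Flush  M[L0]=89
step 26: P0: load  L0  ⟶  MIII  (L0)  txn=∅  M[L0]=89
step 27: P0: load  L0  ⟶  MIII  (L0)  txn=∅  M[L0]=89
step 28: P0: store L1 := 25  ⟶  MIII  (L1)  txn=BusRdX  M[L1]=10
step 29: P3: load  L0  ⟶  SIIS  (L0)  txn=BusRd+Flush  M[L0]=12
step 30: P1: load  L4  ⟶  ISSS  (L4)  txn=BusRd  M[L4]=36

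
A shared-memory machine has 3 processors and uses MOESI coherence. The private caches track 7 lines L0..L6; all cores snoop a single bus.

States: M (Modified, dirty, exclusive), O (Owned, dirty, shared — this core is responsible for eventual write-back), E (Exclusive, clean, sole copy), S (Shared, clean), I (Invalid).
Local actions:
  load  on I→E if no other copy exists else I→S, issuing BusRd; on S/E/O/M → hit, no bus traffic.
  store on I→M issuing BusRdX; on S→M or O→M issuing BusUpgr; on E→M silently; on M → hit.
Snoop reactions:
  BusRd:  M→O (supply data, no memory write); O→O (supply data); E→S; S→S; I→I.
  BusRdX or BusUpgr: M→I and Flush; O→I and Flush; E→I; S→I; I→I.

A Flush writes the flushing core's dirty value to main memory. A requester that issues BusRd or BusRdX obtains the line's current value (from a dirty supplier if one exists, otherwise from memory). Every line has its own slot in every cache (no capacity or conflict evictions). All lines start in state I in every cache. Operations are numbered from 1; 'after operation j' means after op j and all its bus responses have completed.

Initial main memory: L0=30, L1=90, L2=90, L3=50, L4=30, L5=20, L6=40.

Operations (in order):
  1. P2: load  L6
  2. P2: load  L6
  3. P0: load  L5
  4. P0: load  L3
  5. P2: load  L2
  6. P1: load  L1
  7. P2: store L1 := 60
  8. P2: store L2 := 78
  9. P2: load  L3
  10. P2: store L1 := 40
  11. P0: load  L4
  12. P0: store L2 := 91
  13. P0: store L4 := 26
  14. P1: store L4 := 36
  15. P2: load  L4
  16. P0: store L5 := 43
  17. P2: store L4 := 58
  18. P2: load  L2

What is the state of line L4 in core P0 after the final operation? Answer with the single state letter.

state = I

[1] P2: load  L6 | P0:I, P1:I, P2:E(40) | bus: BusRd
[2] P2: load  L6 | P0:I, P1:I, P2:E(40) | bus: none
[3] P0: load  L5 | P0:E(20), P1:I, P2:I | bus: BusRd
[4] P0: load  L3 | P0:E(50), P1:I, P2:I | bus: BusRd
[5] P2: load  L2 | P0:I, P1:I, P2:E(90) | bus: BusRd
[6] P1: load  L1 | P0:I, P1:E(90), P2:I | bus: BusRd
[7] P2: store L1 := 60 | P0:I, P1:I, P2:M(60) | bus: BusRdX
[8] P2: store L2 := 78 | P0:I, P1:I, P2:M(78) | bus: none
[9] P2: load  L3 | P0:S(50), P1:I, P2:S(50) | bus: BusRd
[10] P2: store L1 := 40 | P0:I, P1:I, P2:M(40) | bus: none
[11] P0: load  L4 | P0:E(30), P1:I, P2:I | bus: BusRd
[12] P0: store L2 := 91 | P0:M(91), P1:I, P2:I | bus: BusRdX,Flush
[13] P0: store L4 := 26 | P0:M(26), P1:I, P2:I | bus: none
[14] P1: store L4 := 36 | P0:I, P1:M(36), P2:I | bus: BusRdX,Flush
[15] P2: load  L4 | P0:I, P1:O(36), P2:S(36) | bus: BusRd
[16] P0: store L5 := 43 | P0:M(43), P1:I, P2:I | bus: none
[17] P2: store L4 := 58 | P0:I, P1:I, P2:M(58) | bus: BusUpgr,Flush
[18] P2: load  L2 | P0:O(91), P1:I, P2:S(91) | bus: BusRd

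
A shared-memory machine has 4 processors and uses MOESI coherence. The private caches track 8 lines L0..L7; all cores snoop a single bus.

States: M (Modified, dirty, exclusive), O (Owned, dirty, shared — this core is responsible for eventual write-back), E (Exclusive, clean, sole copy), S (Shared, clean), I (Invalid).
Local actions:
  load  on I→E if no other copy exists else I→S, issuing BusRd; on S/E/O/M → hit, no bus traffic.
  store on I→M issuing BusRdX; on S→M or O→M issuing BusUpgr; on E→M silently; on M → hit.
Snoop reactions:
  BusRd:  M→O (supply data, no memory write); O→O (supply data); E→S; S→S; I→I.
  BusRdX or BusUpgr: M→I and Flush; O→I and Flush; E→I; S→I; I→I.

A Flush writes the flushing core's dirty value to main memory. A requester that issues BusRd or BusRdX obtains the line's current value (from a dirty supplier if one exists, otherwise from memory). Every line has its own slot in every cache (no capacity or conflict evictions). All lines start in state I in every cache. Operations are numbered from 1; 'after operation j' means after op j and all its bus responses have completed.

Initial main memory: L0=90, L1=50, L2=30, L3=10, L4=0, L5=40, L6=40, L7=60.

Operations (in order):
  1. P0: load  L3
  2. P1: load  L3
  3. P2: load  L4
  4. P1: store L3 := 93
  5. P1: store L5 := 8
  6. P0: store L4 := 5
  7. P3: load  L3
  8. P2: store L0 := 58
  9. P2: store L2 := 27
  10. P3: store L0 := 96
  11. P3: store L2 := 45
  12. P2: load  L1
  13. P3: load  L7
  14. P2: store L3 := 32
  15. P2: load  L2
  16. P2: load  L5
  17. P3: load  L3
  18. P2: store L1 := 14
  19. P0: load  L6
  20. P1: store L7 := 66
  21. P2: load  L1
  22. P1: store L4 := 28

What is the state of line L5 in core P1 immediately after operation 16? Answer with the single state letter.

state = O

1. P0: load  L3  bus=[BusRd]  L3: P0=E P1=I P2=I P3=I  mem[L3]=10
2. P1: load  L3  bus=[BusRd]  L3: P0=S P1=S P2=I P3=I  mem[L3]=10
3. P2: load  L4  bus=[BusRd]  L4: P0=I P1=I P2=E P3=I  mem[L4]=0
4. P1: store L3 := 93  bus=[BusUpgr]  L3: P0=I P1=M P2=I P3=I  mem[L3]=10
5. P1: store L5 := 8  bus=[BusRdX]  L5: P0=I P1=M P2=I P3=I  mem[L5]=40
6. P0: store L4 := 5  bus=[BusRdX]  L4: P0=M P1=I P2=I P3=I  mem[L4]=0
7. P3: load  L3  bus=[BusRd]  L3: P0=I P1=O P2=I P3=S  mem[L3]=10
8. P2: store L0 := 58  bus=[BusRdX]  L0: P0=I P1=I P2=M P3=I  mem[L0]=90
9. P2: store L2 := 27  bus=[BusRdX]  L2: P0=I P1=I P2=M P3=I  mem[L2]=30
10. P3: store L0 := 96  bus=[BusRdX,Flush]  L0: P0=I P1=I P2=I P3=M  mem[L0]=58
11. P3: store L2 := 45  bus=[BusRdX,Flush]  L2: P0=I P1=I P2=I P3=M  mem[L2]=27
12. P2: load  L1  bus=[BusRd]  L1: P0=I P1=I P2=E P3=I  mem[L1]=50
13. P3: load  L7  bus=[BusRd]  L7: P0=I P1=I P2=I P3=E  mem[L7]=60
14. P2: store L3 := 32  bus=[BusRdX,Flush]  L3: P0=I P1=I P2=M P3=I  mem[L3]=93
15. P2: load  L2  bus=[BusRd]  L2: P0=I P1=I P2=S P3=O  mem[L2]=27
16. P2: load  L5  bus=[BusRd]  L5: P0=I P1=O P2=S P3=I  mem[L5]=40
17. P3: load  L3  bus=[BusRd]  L3: P0=I P1=I P2=O P3=S  mem[L3]=93
18. P2: store L1 := 14  bus=[-]  L1: P0=I P1=I P2=M P3=I  mem[L1]=50
19. P0: load  L6  bus=[BusRd]  L6: P0=E P1=I P2=I P3=I  mem[L6]=40
20. P1: store L7 := 66  bus=[BusRdX]  L7: P0=I P1=M P2=I P3=I  mem[L7]=60
21. P2: load  L1  bus=[-]  L1: P0=I P1=I P2=M P3=I  mem[L1]=50
22. P1: store L4 := 28  bus=[BusRdX,Flush]  L4: P0=I P1=M P2=I P3=I  mem[L4]=5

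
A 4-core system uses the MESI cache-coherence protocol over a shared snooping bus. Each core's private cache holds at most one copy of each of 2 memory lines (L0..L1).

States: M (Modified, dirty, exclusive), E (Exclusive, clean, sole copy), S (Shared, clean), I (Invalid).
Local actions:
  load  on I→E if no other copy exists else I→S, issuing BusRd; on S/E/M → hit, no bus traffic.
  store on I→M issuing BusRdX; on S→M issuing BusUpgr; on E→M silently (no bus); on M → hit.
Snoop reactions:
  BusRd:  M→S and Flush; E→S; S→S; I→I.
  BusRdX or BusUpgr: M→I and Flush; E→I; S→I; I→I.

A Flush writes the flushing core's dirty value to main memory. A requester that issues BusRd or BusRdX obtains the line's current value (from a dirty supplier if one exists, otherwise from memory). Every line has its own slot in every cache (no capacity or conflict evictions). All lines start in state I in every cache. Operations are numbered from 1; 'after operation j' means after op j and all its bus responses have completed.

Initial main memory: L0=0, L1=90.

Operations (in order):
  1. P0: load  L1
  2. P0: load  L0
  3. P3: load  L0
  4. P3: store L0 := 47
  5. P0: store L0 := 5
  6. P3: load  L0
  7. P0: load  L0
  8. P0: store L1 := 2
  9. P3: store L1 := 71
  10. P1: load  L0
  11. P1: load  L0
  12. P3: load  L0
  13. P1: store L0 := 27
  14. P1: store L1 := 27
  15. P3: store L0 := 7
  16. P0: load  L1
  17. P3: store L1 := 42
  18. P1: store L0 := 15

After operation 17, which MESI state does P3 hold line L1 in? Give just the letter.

  op1 P0: load  L1 → E/I/I/I on L1; bus BusRd; mem=90
  op2 P0: load  L0 → E/I/I/I on L0; bus BusRd; mem=0
  op3 P3: load  L0 → S/I/I/S on L0; bus BusRd; mem=0
  op4 P3: store L0 := 47 → I/I/I/M on L0; bus BusUpgr; mem=0
  op5 P0: store L0 := 5 → M/I/I/I on L0; bus BusRdX Flush; mem=47
  op6 P3: load  L0 → S/I/I/S on L0; bus BusRd Flush; mem=5
  op7 P0: load  L0 → S/I/I/S on L0; bus (none); mem=5
  op8 P0: store L1 := 2 → M/I/I/I on L1; bus (none); mem=90
  op9 P3: store L1 := 71 → I/I/I/M on L1; bus BusRdX Flush; mem=2
  op10 P1: load  L0 → S/S/I/S on L0; bus BusRd; mem=5
  op11 P1: load  L0 → S/S/I/S on L0; bus (none); mem=5
  op12 P3: load  L0 → S/S/I/S on L0; bus (none); mem=5
  op13 P1: store L0 := 27 → I/M/I/I on L0; bus BusUpgr; mem=5
  op14 P1: store L1 := 27 → I/M/I/I on L1; bus BusRdX Flush; mem=71
  op15 P3: store L0 := 7 → I/I/I/M on L0; bus BusRdX Flush; mem=27
  op16 P0: load  L1 → S/S/I/I on L1; bus BusRd Flush; mem=27
  op17 P3: store L1 := 42 → I/I/I/M on L1; bus BusRdX; mem=27
  op18 P1: store L0 := 15 → I/M/I/I on L0; bus BusRdX Flush; mem=7

state = M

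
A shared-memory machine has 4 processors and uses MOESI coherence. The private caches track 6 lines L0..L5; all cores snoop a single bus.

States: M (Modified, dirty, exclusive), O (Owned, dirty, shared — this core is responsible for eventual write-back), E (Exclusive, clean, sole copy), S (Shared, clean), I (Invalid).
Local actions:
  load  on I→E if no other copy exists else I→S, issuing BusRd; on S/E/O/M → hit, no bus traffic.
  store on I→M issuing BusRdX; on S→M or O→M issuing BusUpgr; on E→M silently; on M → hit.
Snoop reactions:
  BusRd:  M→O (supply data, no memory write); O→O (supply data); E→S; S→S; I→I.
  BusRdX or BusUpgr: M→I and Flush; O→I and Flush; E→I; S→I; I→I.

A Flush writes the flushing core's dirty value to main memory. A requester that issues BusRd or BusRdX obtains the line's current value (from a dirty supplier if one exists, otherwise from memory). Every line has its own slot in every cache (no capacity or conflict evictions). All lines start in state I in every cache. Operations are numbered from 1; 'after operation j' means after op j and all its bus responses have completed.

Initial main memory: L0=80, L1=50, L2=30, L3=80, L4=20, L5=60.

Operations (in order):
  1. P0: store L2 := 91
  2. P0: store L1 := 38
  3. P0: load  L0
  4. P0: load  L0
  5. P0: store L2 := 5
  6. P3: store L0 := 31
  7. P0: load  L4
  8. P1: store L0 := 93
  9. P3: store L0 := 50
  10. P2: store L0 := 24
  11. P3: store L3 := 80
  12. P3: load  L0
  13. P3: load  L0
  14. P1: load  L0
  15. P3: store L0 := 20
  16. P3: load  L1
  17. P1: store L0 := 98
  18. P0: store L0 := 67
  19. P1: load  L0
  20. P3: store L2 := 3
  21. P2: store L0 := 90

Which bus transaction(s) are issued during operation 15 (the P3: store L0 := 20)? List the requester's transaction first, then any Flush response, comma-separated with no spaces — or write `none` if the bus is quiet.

  op1 P0: store L2 := 91 → M/I/I/I on L2; bus BusRdX; mem=30
  op2 P0: store L1 := 38 → M/I/I/I on L1; bus BusRdX; mem=50
  op3 P0: load  L0 → E/I/I/I on L0; bus BusRd; mem=80
  op4 P0: load  L0 → E/I/I/I on L0; bus (none); mem=80
  op5 P0: store L2 := 5 → M/I/I/I on L2; bus (none); mem=30
  op6 P3: store L0 := 31 → I/I/I/M on L0; bus BusRdX; mem=80
  op7 P0: load  L4 → E/I/I/I on L4; bus BusRd; mem=20
  op8 P1: store L0 := 93 → I/M/I/I on L0; bus BusRdX Flush; mem=31
  op9 P3: store L0 := 50 → I/I/I/M on L0; bus BusRdX Flush; mem=93
  op10 P2: store L0 := 24 → I/I/M/I on L0; bus BusRdX Flush; mem=50
  op11 P3: store L3 := 80 → I/I/I/M on L3; bus BusRdX; mem=80
  op12 P3: load  L0 → I/I/O/S on L0; bus BusRd; mem=50
  op13 P3: load  L0 → I/I/O/S on L0; bus (none); mem=50
  op14 P1: load  L0 → I/S/O/S on L0; bus BusRd; mem=50
  op15 P3: store L0 := 20 → I/I/I/M on L0; bus BusUpgr Flush; mem=24
  op16 P3: load  L1 → O/I/I/S on L1; bus BusRd; mem=50
  op17 P1: store L0 := 98 → I/M/I/I on L0; bus BusRdX Flush; mem=20
  op18 P0: store L0 := 67 → M/I/I/I on L0; bus BusRdX Flush; mem=98
  op19 P1: load  L0 → O/S/I/I on L0; bus BusRd; mem=98
  op20 P3: store L2 := 3 → I/I/I/M on L2; bus BusRdX Flush; mem=5
  op21 P2: store L0 := 90 → I/I/M/I on L0; bus BusRdX Flush; mem=67

bus = BusUpgr,Flush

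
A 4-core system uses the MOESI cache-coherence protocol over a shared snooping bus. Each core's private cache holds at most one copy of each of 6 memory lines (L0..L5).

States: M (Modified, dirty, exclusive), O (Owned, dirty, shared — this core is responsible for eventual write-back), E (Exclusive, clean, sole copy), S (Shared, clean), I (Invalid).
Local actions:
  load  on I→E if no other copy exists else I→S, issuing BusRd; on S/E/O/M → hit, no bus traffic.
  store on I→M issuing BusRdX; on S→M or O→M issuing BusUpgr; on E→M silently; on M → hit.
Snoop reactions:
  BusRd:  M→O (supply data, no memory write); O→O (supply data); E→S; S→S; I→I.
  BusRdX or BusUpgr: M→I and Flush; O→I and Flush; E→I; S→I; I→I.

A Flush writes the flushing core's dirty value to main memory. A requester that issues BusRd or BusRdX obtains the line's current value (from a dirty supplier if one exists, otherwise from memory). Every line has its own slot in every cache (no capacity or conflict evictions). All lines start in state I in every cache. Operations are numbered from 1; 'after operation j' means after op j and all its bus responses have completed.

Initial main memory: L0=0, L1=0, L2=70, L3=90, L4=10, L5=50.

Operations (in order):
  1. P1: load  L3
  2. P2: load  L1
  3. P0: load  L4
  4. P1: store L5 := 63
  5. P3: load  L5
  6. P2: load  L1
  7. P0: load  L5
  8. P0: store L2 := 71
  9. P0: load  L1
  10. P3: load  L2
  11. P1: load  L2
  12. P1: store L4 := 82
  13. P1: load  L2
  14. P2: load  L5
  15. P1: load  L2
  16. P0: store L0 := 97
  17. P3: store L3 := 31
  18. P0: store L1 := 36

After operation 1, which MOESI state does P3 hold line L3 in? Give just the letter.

step 1: P1: load  L3  ⟶  IEII  (L3)  txn=BusRd  M[L3]=90
step 2: P2: load  L1  ⟶  IIEI  (L1)  txn=BusRd  M[L1]=0
step 3: P0: load  L4  ⟶  EIII  (L4)  txn=BusRd  M[L4]=10
step 4: P1: store L5 := 63  ⟶  IMII  (L5)  txn=BusRdX  M[L5]=50
step 5: P3: load  L5  ⟶  IOIS  (L5)  txn=BusRd  M[L5]=50
step 6: P2: load  L1  ⟶  IIEI  (L1)  txn=∅  M[L1]=0
step 7: P0: load  L5  ⟶  SOIS  (L5)  txn=BusRd  M[L5]=50
step 8: P0: store L2 := 71  ⟶  MIII  (L2)  txn=BusRdX  M[L2]=70
step 9: P0: load  L1  ⟶  SISI  (L1)  txn=BusRd  M[L1]=0
step 10: P3: load  L2  ⟶  OIIS  (L2)  txn=BusRd  M[L2]=70
step 11: P1: load  L2  ⟶  OSIS  (L2)  txn=BusRd  M[L2]=70
step 12: P1: store L4 := 82  ⟶  IMII  (L4)  txn=BusRdX  M[L4]=10
step 13: P1: load  L2  ⟶  OSIS  (L2)  txn=∅  M[L2]=70
step 14: P2: load  L5  ⟶  SOSS  (L5)  txn=BusRd  M[L5]=50
step 15: P1: load  L2  ⟶  OSIS  (L2)  txn=∅  M[L2]=70
step 16: P0: store L0 := 97  ⟶  MIII  (L0)  txn=BusRdX  M[L0]=0
step 17: P3: store L3 := 31  ⟶  IIIM  (L3)  txn=BusRdX  M[L3]=90
step 18: P0: store L1 := 36  ⟶  MIII  (L1)  txn=BusUpgr  M[L1]=0

state = I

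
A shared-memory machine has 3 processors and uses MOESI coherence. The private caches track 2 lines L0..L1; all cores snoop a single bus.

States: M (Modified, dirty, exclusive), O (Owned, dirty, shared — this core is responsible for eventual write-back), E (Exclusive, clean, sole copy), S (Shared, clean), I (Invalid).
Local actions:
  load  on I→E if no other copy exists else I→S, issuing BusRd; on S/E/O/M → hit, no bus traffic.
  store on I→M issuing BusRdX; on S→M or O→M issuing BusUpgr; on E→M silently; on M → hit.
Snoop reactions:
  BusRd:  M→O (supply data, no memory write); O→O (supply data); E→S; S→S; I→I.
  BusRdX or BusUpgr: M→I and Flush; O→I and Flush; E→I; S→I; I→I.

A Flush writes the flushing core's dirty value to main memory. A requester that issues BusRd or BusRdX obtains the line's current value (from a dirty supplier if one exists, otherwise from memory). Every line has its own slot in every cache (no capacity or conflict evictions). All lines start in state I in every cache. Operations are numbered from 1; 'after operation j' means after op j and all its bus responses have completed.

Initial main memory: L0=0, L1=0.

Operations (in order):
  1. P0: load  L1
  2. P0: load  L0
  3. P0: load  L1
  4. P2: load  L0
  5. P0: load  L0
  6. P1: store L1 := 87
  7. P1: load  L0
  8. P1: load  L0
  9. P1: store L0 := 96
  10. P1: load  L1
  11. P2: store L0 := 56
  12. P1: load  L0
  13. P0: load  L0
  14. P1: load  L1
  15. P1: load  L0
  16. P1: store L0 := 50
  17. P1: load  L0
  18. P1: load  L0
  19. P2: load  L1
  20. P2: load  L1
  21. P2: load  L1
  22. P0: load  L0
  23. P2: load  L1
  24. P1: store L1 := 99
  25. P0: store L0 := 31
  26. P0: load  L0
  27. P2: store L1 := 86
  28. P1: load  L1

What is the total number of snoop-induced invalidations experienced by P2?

[1] P0: load  L1 | P0:E(0), P1:I, P2:I | bus: BusRd
[2] P0: load  L0 | P0:E(0), P1:I, P2:I | bus: BusRd
[3] P0: load  L1 | P0:E(0), P1:I, P2:I | bus: none
[4] P2: load  L0 | P0:S(0), P1:I, P2:S(0) | bus: BusRd
[5] P0: load  L0 | P0:S(0), P1:I, P2:S(0) | bus: none
[6] P1: store L1 := 87 | P0:I, P1:M(87), P2:I | bus: BusRdX
[7] P1: load  L0 | P0:S(0), P1:S(0), P2:S(0) | bus: BusRd
[8] P1: load  L0 | P0:S(0), P1:S(0), P2:S(0) | bus: none
[9] P1: store L0 := 96 | P0:I, P1:M(96), P2:I | bus: BusUpgr
[10] P1: load  L1 | P0:I, P1:M(87), P2:I | bus: none
[11] P2: store L0 := 56 | P0:I, P1:I, P2:M(56) | bus: BusRdX,Flush
[12] P1: load  L0 | P0:I, P1:S(56), P2:O(56) | bus: BusRd
[13] P0: load  L0 | P0:S(56), P1:S(56), P2:O(56) | bus: BusRd
[14] P1: load  L1 | P0:I, P1:M(87), P2:I | bus: none
[15] P1: load  L0 | P0:S(56), P1:S(56), P2:O(56) | bus: none
[16] P1: store L0 := 50 | P0:I, P1:M(50), P2:I | bus: BusUpgr,Flush
[17] P1: load  L0 | P0:I, P1:M(50), P2:I | bus: none
[18] P1: load  L0 | P0:I, P1:M(50), P2:I | bus: none
[19] P2: load  L1 | P0:I, P1:O(87), P2:S(87) | bus: BusRd
[20] P2: load  L1 | P0:I, P1:O(87), P2:S(87) | bus: none
[21] P2: load  L1 | P0:I, P1:O(87), P2:S(87) | bus: none
[22] P0: load  L0 | P0:S(50), P1:O(50), P2:I | bus: BusRd
[23] P2: load  L1 | P0:I, P1:O(87), P2:S(87) | bus: none
[24] P1: store L1 := 99 | P0:I, P1:M(99), P2:I | bus: BusUpgr
[25] P0: store L0 := 31 | P0:M(31), P1:I, P2:I | bus: BusUpgr,Flush
[26] P0: load  L0 | P0:M(31), P1:I, P2:I | bus: none
[27] P2: store L1 := 86 | P0:I, P1:I, P2:M(86) | bus: BusRdX,Flush
[28] P1: load  L1 | P0:I, P1:S(86), P2:O(86) | bus: BusRd

invalidations = 3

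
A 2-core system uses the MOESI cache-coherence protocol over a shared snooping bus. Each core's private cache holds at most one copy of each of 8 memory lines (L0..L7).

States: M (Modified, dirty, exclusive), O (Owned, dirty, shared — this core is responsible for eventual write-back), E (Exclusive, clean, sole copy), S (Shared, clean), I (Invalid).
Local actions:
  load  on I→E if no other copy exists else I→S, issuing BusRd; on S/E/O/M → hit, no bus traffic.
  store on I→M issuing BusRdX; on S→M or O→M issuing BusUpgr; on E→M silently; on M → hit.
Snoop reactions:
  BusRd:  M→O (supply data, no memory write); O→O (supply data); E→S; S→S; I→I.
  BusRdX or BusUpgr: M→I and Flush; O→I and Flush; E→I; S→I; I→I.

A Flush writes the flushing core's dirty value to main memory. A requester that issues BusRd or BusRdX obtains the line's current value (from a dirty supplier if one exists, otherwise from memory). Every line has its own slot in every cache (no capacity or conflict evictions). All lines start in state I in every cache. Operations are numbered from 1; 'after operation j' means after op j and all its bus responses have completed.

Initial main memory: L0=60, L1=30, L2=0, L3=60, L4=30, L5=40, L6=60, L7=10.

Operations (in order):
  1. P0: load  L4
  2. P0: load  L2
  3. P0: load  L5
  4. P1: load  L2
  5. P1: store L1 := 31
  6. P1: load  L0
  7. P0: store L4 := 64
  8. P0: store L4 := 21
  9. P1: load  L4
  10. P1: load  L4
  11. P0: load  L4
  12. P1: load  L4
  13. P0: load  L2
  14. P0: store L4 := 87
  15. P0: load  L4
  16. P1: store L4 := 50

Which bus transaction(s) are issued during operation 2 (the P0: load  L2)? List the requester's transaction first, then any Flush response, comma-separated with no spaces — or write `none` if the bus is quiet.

bus = BusRd

1. P0: load  L4  bus=[BusRd]  L4: P0=E P1=I  mem[L4]=30
2. P0: load  L2  bus=[BusRd]  L2: P0=E P1=I  mem[L2]=0
3. P0: load  L5  bus=[BusRd]  L5: P0=E P1=I  mem[L5]=40
4. P1: load  L2  bus=[BusRd]  L2: P0=S P1=S  mem[L2]=0
5. P1: store L1 := 31  bus=[BusRdX]  L1: P0=I P1=M  mem[L1]=30
6. P1: load  L0  bus=[BusRd]  L0: P0=I P1=E  mem[L0]=60
7. P0: store L4 := 64  bus=[-]  L4: P0=M P1=I  mem[L4]=30
8. P0: store L4 := 21  bus=[-]  L4: P0=M P1=I  mem[L4]=30
9. P1: load  L4  bus=[BusRd]  L4: P0=O P1=S  mem[L4]=30
10. P1: load  L4  bus=[-]  L4: P0=O P1=S  mem[L4]=30
11. P0: load  L4  bus=[-]  L4: P0=O P1=S  mem[L4]=30
12. P1: load  L4  bus=[-]  L4: P0=O P1=S  mem[L4]=30
13. P0: load  L2  bus=[-]  L2: P0=S P1=S  mem[L2]=0
14. P0: store L4 := 87  bus=[BusUpgr]  L4: P0=M P1=I  mem[L4]=30
15. P0: load  L4  bus=[-]  L4: P0=M P1=I  mem[L4]=30
16. P1: store L4 := 50  bus=[BusRdX,Flush]  L4: P0=I P1=M  mem[L4]=87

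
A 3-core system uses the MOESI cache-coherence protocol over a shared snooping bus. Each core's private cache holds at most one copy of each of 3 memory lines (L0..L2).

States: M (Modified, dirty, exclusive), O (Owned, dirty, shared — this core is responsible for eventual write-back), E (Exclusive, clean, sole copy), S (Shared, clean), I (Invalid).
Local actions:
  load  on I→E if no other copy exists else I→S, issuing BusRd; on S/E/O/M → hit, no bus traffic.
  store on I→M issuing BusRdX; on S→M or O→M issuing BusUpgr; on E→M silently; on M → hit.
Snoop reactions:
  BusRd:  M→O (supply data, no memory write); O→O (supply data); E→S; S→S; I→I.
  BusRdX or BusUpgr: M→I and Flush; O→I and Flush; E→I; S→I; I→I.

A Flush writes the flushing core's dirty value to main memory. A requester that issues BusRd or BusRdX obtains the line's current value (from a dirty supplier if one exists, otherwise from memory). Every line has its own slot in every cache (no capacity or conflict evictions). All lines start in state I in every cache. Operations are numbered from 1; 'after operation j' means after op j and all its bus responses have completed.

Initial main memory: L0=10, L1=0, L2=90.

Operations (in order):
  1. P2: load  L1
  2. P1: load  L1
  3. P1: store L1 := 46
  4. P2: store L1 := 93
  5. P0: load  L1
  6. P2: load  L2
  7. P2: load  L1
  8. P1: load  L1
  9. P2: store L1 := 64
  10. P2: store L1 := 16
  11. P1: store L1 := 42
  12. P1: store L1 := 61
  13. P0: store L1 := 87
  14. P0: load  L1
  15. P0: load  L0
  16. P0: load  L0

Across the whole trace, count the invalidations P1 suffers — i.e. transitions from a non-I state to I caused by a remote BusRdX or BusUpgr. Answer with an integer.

invalidations = 3

  op1 P2: load  L1 → I/I/E on L1; bus BusRd; mem=0
  op2 P1: load  L1 → I/S/S on L1; bus BusRd; mem=0
  op3 P1: store L1 := 46 → I/M/I on L1; bus BusUpgr; mem=0
  op4 P2: store L1 := 93 → I/I/M on L1; bus BusRdX Flush; mem=46
  op5 P0: load  L1 → S/I/O on L1; bus BusRd; mem=46
  op6 P2: load  L2 → I/I/E on L2; bus BusRd; mem=90
  op7 P2: load  L1 → S/I/O on L1; bus (none); mem=46
  op8 P1: load  L1 → S/S/O on L1; bus BusRd; mem=46
  op9 P2: store L1 := 64 → I/I/M on L1; bus BusUpgr; mem=46
  op10 P2: store L1 := 16 → I/I/M on L1; bus (none); mem=46
  op11 P1: store L1 := 42 → I/M/I on L1; bus BusRdX Flush; mem=16
  op12 P1: store L1 := 61 → I/M/I on L1; bus (none); mem=16
  op13 P0: store L1 := 87 → M/I/I on L1; bus BusRdX Flush; mem=61
  op14 P0: load  L1 → M/I/I on L1; bus (none); mem=61
  op15 P0: load  L0 → E/I/I on L0; bus BusRd; mem=10
  op16 P0: load  L0 → E/I/I on L0; bus (none); mem=10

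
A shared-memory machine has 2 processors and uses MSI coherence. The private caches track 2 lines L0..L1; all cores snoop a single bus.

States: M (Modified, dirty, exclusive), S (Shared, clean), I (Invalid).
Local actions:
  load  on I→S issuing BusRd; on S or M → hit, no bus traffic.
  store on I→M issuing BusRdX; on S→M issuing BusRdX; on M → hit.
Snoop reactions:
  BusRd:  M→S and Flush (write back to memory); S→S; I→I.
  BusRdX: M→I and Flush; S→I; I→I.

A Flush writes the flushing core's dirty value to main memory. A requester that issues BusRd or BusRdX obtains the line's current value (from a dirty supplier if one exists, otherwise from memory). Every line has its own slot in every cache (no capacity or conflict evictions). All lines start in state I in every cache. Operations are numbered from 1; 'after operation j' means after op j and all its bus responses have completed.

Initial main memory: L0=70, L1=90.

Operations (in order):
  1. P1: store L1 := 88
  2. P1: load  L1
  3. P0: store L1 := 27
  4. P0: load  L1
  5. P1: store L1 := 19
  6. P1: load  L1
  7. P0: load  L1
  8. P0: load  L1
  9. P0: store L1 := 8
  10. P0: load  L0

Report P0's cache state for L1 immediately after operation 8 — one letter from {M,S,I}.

state = S

  op1 P1: store L1 := 88 → I/M on L1; bus BusRdX; mem=90
  op2 P1: load  L1 → I/M on L1; bus (none); mem=90
  op3 P0: store L1 := 27 → M/I on L1; bus BusRdX Flush; mem=88
  op4 P0: load  L1 → M/I on L1; bus (none); mem=88
  op5 P1: store L1 := 19 → I/M on L1; bus BusRdX Flush; mem=27
  op6 P1: load  L1 → I/M on L1; bus (none); mem=27
  op7 P0: load  L1 → S/S on L1; bus BusRd Flush; mem=19
  op8 P0: load  L1 → S/S on L1; bus (none); mem=19
  op9 P0: store L1 := 8 → M/I on L1; bus BusRdX; mem=19
  op10 P0: load  L0 → S/I on L0; bus BusRd; mem=70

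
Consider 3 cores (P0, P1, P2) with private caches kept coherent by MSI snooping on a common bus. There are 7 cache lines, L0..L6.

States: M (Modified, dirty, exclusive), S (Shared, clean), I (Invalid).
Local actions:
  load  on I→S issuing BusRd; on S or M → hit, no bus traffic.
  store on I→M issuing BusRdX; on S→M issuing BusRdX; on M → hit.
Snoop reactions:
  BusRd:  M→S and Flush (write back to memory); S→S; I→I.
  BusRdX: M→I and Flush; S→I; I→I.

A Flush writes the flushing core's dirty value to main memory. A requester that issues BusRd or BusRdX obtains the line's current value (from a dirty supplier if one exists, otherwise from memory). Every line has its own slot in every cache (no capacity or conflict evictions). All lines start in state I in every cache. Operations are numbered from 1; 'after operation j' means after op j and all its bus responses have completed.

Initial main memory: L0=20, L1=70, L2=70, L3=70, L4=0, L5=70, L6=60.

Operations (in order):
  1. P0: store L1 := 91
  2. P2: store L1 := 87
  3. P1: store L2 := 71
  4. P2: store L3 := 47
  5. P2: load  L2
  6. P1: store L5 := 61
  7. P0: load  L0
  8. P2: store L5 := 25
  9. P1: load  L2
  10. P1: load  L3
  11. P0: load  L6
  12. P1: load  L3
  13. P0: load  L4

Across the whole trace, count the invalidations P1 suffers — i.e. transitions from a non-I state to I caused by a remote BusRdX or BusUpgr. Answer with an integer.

  op1 P0: store L1 := 91 → M/I/I on L1; bus BusRdX; mem=70
  op2 P2: store L1 := 87 → I/I/M on L1; bus BusRdX Flush; mem=91
  op3 P1: store L2 := 71 → I/M/I on L2; bus BusRdX; mem=70
  op4 P2: store L3 := 47 → I/I/M on L3; bus BusRdX; mem=70
  op5 P2: load  L2 → I/S/S on L2; bus BusRd Flush; mem=71
  op6 P1: store L5 := 61 → I/M/I on L5; bus BusRdX; mem=70
  op7 P0: load  L0 → S/I/I on L0; bus BusRd; mem=20
  op8 P2: store L5 := 25 → I/I/M on L5; bus BusRdX Flush; mem=61
  op9 P1: load  L2 → I/S/S on L2; bus (none); mem=71
  op10 P1: load  L3 → I/S/S on L3; bus BusRd Flush; mem=47
  op11 P0: load  L6 → S/I/I on L6; bus BusRd; mem=60
  op12 P1: load  L3 → I/S/S on L3; bus (none); mem=47
  op13 P0: load  L4 → S/I/I on L4; bus BusRd; mem=0

invalidations = 1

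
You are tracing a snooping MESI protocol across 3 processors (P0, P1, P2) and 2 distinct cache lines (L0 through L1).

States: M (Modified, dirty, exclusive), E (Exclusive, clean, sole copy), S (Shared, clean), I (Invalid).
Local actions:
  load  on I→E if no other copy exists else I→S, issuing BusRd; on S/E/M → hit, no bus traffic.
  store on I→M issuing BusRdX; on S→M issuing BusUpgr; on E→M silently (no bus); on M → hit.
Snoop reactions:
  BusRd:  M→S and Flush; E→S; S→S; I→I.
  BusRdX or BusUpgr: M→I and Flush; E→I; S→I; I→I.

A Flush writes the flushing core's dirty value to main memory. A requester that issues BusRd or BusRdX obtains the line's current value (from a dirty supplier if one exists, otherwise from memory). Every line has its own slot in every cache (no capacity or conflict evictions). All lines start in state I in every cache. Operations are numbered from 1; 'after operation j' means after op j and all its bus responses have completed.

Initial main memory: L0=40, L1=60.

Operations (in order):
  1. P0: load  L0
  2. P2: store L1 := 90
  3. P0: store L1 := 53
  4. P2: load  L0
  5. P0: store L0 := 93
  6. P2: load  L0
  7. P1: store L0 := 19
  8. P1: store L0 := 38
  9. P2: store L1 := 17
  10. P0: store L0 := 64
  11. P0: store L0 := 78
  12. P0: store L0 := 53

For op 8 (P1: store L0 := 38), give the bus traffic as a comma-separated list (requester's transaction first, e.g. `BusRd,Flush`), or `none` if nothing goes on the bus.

[1] P0: load  L0 | P0:E(40), P1:I, P2:I | bus: BusRd
[2] P2: store L1 := 90 | P0:I, P1:I, P2:M(90) | bus: BusRdX
[3] P0: store L1 := 53 | P0:M(53), P1:I, P2:I | bus: BusRdX,Flush
[4] P2: load  L0 | P0:S(40), P1:I, P2:S(40) | bus: BusRd
[5] P0: store L0 := 93 | P0:M(93), P1:I, P2:I | bus: BusUpgr
[6] P2: load  L0 | P0:S(93), P1:I, P2:S(93) | bus: BusRd,Flush
[7] P1: store L0 := 19 | P0:I, P1:M(19), P2:I | bus: BusRdX
[8] P1: store L0 := 38 | P0:I, P1:M(38), P2:I | bus: none
[9] P2: store L1 := 17 | P0:I, P1:I, P2:M(17) | bus: BusRdX,Flush
[10] P0: store L0 := 64 | P0:M(64), P1:I, P2:I | bus: BusRdX,Flush
[11] P0: store L0 := 78 | P0:M(78), P1:I, P2:I | bus: none
[12] P0: store L0 := 53 | P0:M(53), P1:I, P2:I | bus: none

bus = none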